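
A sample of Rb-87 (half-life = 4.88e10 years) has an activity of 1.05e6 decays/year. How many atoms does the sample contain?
N = A/λ = 7.392e16 atoms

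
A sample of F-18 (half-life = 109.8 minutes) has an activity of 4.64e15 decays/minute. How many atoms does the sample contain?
N = A/λ = 7.35e17 atoms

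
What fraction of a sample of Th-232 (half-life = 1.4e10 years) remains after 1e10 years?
N/N₀ = (1/2)^(t/t½) = 0.6095 = 61%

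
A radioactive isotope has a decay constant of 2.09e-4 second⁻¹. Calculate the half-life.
t½ = ln(2)/λ = 3316 seconds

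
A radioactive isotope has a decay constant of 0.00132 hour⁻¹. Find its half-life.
t½ = ln(2)/λ = 525.1 hours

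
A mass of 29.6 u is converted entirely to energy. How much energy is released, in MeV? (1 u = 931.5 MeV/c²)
E = mc² = 27570 MeV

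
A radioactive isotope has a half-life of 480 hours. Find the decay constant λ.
λ = ln(2)/t½ = 0.001444 hour⁻¹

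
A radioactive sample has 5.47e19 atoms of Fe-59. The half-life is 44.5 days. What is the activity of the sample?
A = λN = 8.52e17 decays/day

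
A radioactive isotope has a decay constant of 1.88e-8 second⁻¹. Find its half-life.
t½ = ln(2)/λ = 3.687e7 seconds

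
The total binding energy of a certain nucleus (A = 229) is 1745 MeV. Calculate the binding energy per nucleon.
B.E./A = 1745/229 = 7.62 MeV/nucleon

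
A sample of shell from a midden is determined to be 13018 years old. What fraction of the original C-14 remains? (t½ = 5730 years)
N/N₀ = (1/2)^(t/t½) = 0.2071 = 20.7%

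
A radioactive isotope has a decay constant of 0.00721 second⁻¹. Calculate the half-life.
t½ = ln(2)/λ = 96.14 seconds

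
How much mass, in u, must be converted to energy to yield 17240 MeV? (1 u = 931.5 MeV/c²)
m = E/c² = 18.51 u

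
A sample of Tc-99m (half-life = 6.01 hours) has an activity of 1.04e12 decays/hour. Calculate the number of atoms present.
N = A/λ = 9.017e12 atoms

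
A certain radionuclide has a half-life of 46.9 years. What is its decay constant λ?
λ = ln(2)/t½ = 0.01478 year⁻¹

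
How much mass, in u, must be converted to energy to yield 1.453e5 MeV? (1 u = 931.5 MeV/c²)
m = E/c² = 156 u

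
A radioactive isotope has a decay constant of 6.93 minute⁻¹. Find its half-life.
t½ = ln(2)/λ = 0.1 minutes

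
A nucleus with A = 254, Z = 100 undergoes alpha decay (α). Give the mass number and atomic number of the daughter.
Daughter: A = 250, Z = 98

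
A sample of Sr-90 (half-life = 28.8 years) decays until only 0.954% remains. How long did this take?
t = t½ × log₂(N₀/N) = 193.3 years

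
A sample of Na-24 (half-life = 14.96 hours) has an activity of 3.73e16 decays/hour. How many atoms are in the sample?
N = A/λ = 8.05e17 atoms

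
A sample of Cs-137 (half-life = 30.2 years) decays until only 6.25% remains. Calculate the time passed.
t = t½ × log₂(N₀/N) = 120.8 years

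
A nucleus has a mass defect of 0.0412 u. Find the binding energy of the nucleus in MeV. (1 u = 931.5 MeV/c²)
B.E. = Δm × 931.5 = 38.38 MeV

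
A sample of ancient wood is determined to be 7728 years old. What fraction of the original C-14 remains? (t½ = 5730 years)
N/N₀ = (1/2)^(t/t½) = 0.3926 = 39.3%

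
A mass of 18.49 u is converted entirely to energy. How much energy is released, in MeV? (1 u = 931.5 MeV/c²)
E = mc² = 17220 MeV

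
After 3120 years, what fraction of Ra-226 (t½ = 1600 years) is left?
N/N₀ = (1/2)^(t/t½) = 0.2588 = 25.9%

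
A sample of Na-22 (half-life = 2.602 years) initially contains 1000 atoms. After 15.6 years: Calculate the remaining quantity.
N = N₀(1/2)^(t/t½) = 15.68 atoms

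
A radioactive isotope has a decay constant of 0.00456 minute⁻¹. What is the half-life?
t½ = ln(2)/λ = 152 minutes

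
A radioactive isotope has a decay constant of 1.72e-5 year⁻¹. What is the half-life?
t½ = ln(2)/λ = 40300 years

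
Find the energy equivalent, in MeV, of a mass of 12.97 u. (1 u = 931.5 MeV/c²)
E = mc² = 12080 MeV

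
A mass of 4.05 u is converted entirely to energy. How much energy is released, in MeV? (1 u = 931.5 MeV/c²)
E = mc² = 3773 MeV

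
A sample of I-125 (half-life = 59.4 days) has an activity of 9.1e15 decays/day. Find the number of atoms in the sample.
N = A/λ = 7.798e17 atoms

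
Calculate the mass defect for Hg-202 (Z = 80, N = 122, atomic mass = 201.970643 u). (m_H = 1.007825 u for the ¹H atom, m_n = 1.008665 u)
Δm = Z·m_H + N·m_n − M = 1.712 u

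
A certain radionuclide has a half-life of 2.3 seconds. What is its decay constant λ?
λ = ln(2)/t½ = 0.3014 second⁻¹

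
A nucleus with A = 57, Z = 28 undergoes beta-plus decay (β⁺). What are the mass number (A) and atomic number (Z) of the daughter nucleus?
Daughter: A = 57, Z = 27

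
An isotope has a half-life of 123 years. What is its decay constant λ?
λ = ln(2)/t½ = 0.005635 year⁻¹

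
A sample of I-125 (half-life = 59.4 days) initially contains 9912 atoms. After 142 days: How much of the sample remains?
N = N₀(1/2)^(t/t½) = 1890 atoms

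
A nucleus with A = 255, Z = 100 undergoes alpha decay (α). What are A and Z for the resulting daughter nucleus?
Daughter: A = 251, Z = 98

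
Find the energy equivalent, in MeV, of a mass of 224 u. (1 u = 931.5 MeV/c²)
E = mc² = 2.087e5 MeV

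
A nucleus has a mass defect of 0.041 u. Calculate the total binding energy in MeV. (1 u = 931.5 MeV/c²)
B.E. = Δm × 931.5 = 38.19 MeV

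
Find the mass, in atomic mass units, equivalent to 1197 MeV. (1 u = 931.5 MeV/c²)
m = E/c² = 1.285 u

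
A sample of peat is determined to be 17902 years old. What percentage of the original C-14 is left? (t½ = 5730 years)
N/N₀ = (1/2)^(t/t½) = 0.1147 = 11.5%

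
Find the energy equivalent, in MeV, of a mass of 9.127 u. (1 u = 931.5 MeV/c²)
E = mc² = 8502 MeV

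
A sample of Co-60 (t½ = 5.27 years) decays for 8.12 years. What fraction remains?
N/N₀ = (1/2)^(t/t½) = 0.3437 = 34.4%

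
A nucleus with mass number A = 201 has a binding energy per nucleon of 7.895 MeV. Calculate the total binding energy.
B.E. = 7.895 × 201 = 1587 MeV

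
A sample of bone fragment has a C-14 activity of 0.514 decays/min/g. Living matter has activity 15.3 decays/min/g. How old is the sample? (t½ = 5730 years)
Age = t½ × log₂(A₀/A) = 28050 years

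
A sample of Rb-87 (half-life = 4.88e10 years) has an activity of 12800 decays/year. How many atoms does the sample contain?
N = A/λ = 9.012e14 atoms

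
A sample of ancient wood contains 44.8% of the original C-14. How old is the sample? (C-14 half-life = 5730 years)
Age = t½ × log₂(1/ratio) = 6638 years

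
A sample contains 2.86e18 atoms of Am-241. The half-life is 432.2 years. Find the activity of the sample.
A = λN = 4.587e15 decays/year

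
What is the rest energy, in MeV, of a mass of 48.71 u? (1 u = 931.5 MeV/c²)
E = mc² = 45370 MeV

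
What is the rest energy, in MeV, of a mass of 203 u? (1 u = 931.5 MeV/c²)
E = mc² = 1.891e5 MeV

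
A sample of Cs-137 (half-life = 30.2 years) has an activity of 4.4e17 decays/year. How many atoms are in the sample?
N = A/λ = 1.917e19 atoms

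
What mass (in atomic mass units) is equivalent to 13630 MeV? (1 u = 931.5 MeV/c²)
m = E/c² = 14.63 u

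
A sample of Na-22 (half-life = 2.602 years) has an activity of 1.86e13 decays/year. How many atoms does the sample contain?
N = A/λ = 6.982e13 atoms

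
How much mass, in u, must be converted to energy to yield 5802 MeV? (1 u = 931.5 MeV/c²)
m = E/c² = 6.229 u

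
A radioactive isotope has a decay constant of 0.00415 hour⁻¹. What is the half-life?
t½ = ln(2)/λ = 167 hours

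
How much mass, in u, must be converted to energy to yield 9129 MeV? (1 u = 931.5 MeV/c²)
m = E/c² = 9.8 u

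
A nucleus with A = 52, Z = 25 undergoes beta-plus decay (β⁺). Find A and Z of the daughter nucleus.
Daughter: A = 52, Z = 24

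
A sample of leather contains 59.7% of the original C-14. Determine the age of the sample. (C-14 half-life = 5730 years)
Age = t½ × log₂(1/ratio) = 4264 years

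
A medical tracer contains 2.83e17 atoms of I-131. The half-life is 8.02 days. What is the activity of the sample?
A = λN = 2.446e16 decays/day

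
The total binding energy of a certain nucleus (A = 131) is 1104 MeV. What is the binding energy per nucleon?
B.E./A = 1104/131 = 8.427 MeV/nucleon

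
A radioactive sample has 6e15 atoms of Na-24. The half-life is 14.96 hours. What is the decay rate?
A = λN = 2.78e14 decays/hour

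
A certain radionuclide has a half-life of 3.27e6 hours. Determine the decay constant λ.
λ = ln(2)/t½ = 2.12e-7 hour⁻¹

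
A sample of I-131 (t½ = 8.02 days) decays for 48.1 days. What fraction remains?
N/N₀ = (1/2)^(t/t½) = 0.01565 = 1.57%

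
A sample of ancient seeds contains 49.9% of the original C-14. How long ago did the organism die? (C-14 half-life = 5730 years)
Age = t½ × log₂(1/ratio) = 5747 years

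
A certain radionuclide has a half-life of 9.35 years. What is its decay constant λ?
λ = ln(2)/t½ = 0.07413 year⁻¹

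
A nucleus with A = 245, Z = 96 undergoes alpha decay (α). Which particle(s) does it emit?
α particle = ⁴₂He (2 protons + 2 neutrons)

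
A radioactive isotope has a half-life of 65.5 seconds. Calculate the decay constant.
λ = ln(2)/t½ = 0.01058 second⁻¹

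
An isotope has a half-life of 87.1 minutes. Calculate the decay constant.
λ = ln(2)/t½ = 0.007958 minute⁻¹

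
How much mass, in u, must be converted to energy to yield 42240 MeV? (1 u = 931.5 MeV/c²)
m = E/c² = 45.35 u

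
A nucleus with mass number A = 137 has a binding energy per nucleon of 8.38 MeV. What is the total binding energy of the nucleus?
B.E. = 8.38 × 137 = 1148 MeV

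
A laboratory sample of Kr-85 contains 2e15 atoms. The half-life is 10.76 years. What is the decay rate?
A = λN = 1.288e14 decays/year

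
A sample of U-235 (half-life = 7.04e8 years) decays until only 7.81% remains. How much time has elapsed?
t = t½ × log₂(N₀/N) = 2.59e9 years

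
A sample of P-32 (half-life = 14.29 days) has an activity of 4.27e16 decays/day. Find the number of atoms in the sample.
N = A/λ = 8.803e17 atoms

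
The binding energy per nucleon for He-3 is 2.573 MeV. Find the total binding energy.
B.E. = 2.573 × 3 = 7.719 MeV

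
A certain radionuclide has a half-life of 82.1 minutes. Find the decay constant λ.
λ = ln(2)/t½ = 0.008443 minute⁻¹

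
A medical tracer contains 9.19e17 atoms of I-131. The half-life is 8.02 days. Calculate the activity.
A = λN = 7.943e16 decays/day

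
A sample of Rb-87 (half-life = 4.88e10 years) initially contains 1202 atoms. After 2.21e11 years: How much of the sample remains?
N = N₀(1/2)^(t/t½) = 52.08 atoms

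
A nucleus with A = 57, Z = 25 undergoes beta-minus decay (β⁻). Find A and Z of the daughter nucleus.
Daughter: A = 57, Z = 26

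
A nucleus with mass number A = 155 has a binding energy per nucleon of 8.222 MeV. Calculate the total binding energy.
B.E. = 8.222 × 155 = 1274 MeV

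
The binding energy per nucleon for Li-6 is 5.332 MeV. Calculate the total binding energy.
B.E. = 5.332 × 6 = 31.99 MeV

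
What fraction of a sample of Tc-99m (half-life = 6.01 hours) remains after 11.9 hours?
N/N₀ = (1/2)^(t/t½) = 0.2535 = 25.3%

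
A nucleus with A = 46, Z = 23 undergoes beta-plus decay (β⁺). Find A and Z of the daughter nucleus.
Daughter: A = 46, Z = 22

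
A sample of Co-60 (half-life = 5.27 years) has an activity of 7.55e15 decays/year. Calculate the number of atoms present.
N = A/λ = 5.74e16 atoms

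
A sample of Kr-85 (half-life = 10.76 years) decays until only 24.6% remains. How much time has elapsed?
t = t½ × log₂(N₀/N) = 21.77 years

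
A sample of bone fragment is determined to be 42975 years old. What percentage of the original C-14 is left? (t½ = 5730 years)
N/N₀ = (1/2)^(t/t½) = 0.005524 = 0.552%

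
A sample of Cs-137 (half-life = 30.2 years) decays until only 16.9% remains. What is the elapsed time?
t = t½ × log₂(N₀/N) = 77.46 years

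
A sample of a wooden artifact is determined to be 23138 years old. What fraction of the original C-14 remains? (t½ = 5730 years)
N/N₀ = (1/2)^(t/t½) = 0.06087 = 6.09%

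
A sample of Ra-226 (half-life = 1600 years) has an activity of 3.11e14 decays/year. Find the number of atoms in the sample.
N = A/λ = 7.179e17 atoms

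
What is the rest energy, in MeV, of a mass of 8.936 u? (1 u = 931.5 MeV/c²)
E = mc² = 8324 MeV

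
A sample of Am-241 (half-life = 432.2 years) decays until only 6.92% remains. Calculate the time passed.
t = t½ × log₂(N₀/N) = 1665 years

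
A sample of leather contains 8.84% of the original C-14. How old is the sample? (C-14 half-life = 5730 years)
Age = t½ × log₂(1/ratio) = 20050 years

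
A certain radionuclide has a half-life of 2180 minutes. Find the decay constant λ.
λ = ln(2)/t½ = 3.18e-4 minute⁻¹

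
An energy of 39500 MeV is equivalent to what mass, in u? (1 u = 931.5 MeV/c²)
m = E/c² = 42.4 u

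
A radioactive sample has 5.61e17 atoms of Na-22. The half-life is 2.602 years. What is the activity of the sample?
A = λN = 1.494e17 decays/year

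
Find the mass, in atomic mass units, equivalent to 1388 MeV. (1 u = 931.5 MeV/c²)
m = E/c² = 1.49 u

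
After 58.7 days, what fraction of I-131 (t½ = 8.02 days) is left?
N/N₀ = (1/2)^(t/t½) = 0.006262 = 0.626%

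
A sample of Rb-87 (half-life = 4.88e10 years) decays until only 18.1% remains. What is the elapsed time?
t = t½ × log₂(N₀/N) = 1.203e11 years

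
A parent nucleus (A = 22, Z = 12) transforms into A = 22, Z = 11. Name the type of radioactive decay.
ΔA = 0, ΔZ = -1 ⇒ beta-plus decay (β⁺) or electron capture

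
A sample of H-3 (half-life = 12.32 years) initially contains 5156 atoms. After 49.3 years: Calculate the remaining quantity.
N = N₀(1/2)^(t/t½) = 321.9 atoms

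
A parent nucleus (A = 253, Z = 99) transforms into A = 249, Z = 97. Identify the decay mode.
ΔA = -4, ΔZ = -2 ⇒ alpha decay (α)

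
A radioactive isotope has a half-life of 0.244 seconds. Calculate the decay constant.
λ = ln(2)/t½ = 2.841 second⁻¹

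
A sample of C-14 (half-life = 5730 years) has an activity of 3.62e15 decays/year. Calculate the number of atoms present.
N = A/λ = 2.993e19 atoms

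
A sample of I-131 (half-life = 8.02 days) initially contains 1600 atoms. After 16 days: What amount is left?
N = N₀(1/2)^(t/t½) = 401.4 atoms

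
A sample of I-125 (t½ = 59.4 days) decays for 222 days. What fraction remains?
N/N₀ = (1/2)^(t/t½) = 0.07498 = 7.5%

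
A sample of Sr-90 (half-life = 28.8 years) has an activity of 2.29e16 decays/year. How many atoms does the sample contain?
N = A/λ = 9.515e17 atoms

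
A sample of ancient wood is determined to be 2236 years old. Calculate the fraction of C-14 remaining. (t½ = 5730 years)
N/N₀ = (1/2)^(t/t½) = 0.763 = 76.3%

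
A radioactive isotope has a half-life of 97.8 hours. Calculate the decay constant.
λ = ln(2)/t½ = 0.007087 hour⁻¹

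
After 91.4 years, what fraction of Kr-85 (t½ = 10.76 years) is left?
N/N₀ = (1/2)^(t/t½) = 0.002773 = 0.277%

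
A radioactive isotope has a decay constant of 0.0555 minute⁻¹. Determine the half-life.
t½ = ln(2)/λ = 12.49 minutes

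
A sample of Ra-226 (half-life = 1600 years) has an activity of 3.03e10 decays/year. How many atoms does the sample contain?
N = A/λ = 6.994e13 atoms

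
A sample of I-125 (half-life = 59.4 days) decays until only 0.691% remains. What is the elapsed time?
t = t½ × log₂(N₀/N) = 426.3 days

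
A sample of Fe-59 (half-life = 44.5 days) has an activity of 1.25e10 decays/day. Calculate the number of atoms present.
N = A/λ = 8.025e11 atoms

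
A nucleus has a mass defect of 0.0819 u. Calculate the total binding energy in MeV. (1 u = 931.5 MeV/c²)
B.E. = Δm × 931.5 = 76.29 MeV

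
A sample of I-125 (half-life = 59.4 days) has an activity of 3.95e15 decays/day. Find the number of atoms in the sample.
N = A/λ = 3.385e17 atoms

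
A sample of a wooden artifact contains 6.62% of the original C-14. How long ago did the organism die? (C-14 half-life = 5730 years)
Age = t½ × log₂(1/ratio) = 22440 years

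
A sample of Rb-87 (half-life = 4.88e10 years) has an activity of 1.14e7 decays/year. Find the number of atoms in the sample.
N = A/λ = 8.026e17 atoms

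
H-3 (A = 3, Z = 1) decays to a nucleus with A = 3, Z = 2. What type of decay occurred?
ΔA = 0, ΔZ = +1 ⇒ beta-minus decay (β⁻)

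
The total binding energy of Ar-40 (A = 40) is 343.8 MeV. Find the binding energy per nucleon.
B.E./A = 343.8/40 = 8.595 MeV/nucleon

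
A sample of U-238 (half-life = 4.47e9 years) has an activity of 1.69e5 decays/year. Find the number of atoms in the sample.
N = A/λ = 1.09e15 atoms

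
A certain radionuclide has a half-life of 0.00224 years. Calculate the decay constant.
λ = ln(2)/t½ = 309.4 year⁻¹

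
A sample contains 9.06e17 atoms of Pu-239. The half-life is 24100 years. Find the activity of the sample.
A = λN = 2.606e13 decays/year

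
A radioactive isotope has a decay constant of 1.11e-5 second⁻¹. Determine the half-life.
t½ = ln(2)/λ = 62450 seconds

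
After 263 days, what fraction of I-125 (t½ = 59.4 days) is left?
N/N₀ = (1/2)^(t/t½) = 0.04647 = 4.65%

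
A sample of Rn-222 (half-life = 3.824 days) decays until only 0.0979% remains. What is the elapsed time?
t = t½ × log₂(N₀/N) = 38.23 days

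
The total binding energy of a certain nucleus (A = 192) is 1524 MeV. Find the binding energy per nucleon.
B.E./A = 1524/192 = 7.938 MeV/nucleon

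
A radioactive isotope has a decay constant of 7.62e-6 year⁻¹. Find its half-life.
t½ = ln(2)/λ = 90960 years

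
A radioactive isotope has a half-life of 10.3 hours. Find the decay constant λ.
λ = ln(2)/t½ = 0.0673 hour⁻¹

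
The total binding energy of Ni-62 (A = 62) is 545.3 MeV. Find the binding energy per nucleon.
B.E./A = 545.3/62 = 8.795 MeV/nucleon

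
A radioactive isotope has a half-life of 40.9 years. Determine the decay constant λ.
λ = ln(2)/t½ = 0.01695 year⁻¹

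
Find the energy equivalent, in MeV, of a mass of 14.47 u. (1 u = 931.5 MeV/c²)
E = mc² = 13480 MeV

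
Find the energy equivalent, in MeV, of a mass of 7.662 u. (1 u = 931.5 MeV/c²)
E = mc² = 7137 MeV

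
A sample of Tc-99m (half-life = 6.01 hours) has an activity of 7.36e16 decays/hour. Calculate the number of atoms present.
N = A/λ = 6.382e17 atoms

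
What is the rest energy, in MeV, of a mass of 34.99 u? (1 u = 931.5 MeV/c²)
E = mc² = 32590 MeV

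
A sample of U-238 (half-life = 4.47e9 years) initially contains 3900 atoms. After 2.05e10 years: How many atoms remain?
N = N₀(1/2)^(t/t½) = 162.4 atoms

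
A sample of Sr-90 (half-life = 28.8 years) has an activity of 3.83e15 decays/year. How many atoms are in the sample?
N = A/λ = 1.591e17 atoms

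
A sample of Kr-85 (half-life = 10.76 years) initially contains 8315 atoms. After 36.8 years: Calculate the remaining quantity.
N = N₀(1/2)^(t/t½) = 776.8 atoms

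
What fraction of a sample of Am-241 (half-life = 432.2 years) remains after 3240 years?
N/N₀ = (1/2)^(t/t½) = 0.005538 = 0.554%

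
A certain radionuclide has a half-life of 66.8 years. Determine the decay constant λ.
λ = ln(2)/t½ = 0.01038 year⁻¹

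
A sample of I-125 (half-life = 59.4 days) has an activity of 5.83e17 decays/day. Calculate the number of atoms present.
N = A/λ = 4.996e19 atoms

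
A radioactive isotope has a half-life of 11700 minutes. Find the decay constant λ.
λ = ln(2)/t½ = 5.924e-5 minute⁻¹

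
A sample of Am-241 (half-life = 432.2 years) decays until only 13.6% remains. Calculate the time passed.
t = t½ × log₂(N₀/N) = 1244 years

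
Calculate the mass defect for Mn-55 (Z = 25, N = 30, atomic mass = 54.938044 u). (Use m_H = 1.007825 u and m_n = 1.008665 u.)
Δm = Z·m_H + N·m_n − M = 0.5175 u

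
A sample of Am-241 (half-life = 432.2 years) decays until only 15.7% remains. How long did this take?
t = t½ × log₂(N₀/N) = 1154 years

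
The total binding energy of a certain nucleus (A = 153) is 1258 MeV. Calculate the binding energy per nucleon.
B.E./A = 1258/153 = 8.222 MeV/nucleon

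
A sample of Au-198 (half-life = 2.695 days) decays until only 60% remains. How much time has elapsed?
t = t½ × log₂(N₀/N) = 1.986 days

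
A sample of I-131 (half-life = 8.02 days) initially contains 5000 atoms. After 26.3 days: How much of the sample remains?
N = N₀(1/2)^(t/t½) = 515 atoms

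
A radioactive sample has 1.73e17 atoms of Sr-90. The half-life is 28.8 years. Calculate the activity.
A = λN = 4.164e15 decays/year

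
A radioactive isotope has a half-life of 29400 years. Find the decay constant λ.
λ = ln(2)/t½ = 2.358e-5 year⁻¹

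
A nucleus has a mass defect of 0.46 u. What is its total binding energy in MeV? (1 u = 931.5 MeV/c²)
B.E. = Δm × 931.5 = 428.5 MeV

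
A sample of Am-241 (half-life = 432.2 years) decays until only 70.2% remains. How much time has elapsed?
t = t½ × log₂(N₀/N) = 220.6 years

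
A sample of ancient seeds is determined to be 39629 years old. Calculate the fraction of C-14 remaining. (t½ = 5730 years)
N/N₀ = (1/2)^(t/t½) = 0.008281 = 0.828%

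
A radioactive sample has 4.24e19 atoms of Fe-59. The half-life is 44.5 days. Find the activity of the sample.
A = λN = 6.604e17 decays/day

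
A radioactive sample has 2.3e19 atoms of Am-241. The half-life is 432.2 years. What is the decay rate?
A = λN = 3.689e16 decays/year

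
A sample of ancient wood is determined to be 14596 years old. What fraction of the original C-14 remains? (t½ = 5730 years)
N/N₀ = (1/2)^(t/t½) = 0.1711 = 17.1%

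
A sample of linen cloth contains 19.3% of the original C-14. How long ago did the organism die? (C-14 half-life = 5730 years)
Age = t½ × log₂(1/ratio) = 13600 years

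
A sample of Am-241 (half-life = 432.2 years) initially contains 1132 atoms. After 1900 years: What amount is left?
N = N₀(1/2)^(t/t½) = 53.76 atoms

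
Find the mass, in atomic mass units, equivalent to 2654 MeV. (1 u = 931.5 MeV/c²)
m = E/c² = 2.849 u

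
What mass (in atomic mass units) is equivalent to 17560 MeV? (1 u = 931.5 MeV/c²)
m = E/c² = 18.85 u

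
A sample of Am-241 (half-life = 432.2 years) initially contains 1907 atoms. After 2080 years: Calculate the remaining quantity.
N = N₀(1/2)^(t/t½) = 67.86 atoms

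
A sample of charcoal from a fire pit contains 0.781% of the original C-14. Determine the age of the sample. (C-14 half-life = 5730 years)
Age = t½ × log₂(1/ratio) = 40110 years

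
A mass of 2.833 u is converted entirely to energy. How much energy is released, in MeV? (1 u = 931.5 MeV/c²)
E = mc² = 2639 MeV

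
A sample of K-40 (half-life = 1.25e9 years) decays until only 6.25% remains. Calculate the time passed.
t = t½ × log₂(N₀/N) = 5e9 years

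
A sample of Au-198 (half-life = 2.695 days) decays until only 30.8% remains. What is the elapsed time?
t = t½ × log₂(N₀/N) = 4.579 days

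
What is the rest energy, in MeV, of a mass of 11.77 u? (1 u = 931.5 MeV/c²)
E = mc² = 10960 MeV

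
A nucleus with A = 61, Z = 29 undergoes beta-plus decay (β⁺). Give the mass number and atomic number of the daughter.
Daughter: A = 61, Z = 28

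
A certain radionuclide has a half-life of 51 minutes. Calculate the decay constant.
λ = ln(2)/t½ = 0.01359 minute⁻¹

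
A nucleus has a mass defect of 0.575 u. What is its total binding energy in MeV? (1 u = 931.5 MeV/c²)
B.E. = Δm × 931.5 = 535.6 MeV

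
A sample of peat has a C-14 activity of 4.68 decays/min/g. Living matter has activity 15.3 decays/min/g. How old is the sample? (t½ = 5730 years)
Age = t½ × log₂(A₀/A) = 9792 years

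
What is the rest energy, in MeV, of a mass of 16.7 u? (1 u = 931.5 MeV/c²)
E = mc² = 15560 MeV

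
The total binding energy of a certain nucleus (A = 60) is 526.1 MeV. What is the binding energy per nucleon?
B.E./A = 526.1/60 = 8.768 MeV/nucleon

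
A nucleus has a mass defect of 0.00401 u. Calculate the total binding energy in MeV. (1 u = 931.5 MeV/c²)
B.E. = Δm × 931.5 = 3.735 MeV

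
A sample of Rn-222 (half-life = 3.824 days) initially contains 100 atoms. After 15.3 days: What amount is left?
N = N₀(1/2)^(t/t½) = 6.245 atoms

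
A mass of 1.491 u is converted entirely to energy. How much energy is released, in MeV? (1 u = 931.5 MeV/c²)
E = mc² = 1389 MeV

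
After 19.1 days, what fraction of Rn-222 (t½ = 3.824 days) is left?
N/N₀ = (1/2)^(t/t½) = 0.03136 = 3.14%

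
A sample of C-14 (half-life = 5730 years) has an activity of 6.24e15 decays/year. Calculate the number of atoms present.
N = A/λ = 5.158e19 atoms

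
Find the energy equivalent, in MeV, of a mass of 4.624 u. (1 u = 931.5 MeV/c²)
E = mc² = 4307 MeV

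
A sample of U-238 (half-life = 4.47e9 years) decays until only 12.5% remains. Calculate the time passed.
t = t½ × log₂(N₀/N) = 1.341e10 years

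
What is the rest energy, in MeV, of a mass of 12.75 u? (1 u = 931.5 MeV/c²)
E = mc² = 11880 MeV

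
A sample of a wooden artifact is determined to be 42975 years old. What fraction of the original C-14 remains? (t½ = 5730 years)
N/N₀ = (1/2)^(t/t½) = 0.005524 = 0.552%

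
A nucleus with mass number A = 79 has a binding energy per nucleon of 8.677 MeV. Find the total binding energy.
B.E. = 8.677 × 79 = 685.5 MeV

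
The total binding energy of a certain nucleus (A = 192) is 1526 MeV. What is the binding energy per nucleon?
B.E./A = 1526/192 = 7.948 MeV/nucleon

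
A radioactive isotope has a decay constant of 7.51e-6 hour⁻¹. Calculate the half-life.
t½ = ln(2)/λ = 92300 hours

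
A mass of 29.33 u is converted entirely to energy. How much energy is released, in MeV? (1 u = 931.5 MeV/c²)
E = mc² = 27320 MeV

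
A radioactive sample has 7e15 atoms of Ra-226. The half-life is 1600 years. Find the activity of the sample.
A = λN = 3.033e12 decays/year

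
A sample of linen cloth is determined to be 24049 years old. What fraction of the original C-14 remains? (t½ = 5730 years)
N/N₀ = (1/2)^(t/t½) = 0.05452 = 5.45%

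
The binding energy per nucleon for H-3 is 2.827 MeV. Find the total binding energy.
B.E. = 2.827 × 3 = 8.481 MeV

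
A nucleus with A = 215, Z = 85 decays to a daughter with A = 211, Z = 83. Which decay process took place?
ΔA = -4, ΔZ = -2 ⇒ alpha decay (α)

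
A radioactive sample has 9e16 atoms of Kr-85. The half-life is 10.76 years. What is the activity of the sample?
A = λN = 5.798e15 decays/year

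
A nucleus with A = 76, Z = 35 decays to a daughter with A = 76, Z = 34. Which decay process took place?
ΔA = 0, ΔZ = -1 ⇒ beta-plus decay (β⁺) or electron capture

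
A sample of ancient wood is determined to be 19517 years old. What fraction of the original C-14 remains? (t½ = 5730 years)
N/N₀ = (1/2)^(t/t½) = 0.09433 = 9.43%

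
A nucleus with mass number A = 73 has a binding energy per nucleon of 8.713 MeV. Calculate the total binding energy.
B.E. = 8.713 × 73 = 636 MeV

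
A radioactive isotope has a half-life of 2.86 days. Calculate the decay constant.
λ = ln(2)/t½ = 0.2424 day⁻¹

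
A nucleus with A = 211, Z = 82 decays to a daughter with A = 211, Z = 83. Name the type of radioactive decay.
ΔA = 0, ΔZ = +1 ⇒ beta-minus decay (β⁻)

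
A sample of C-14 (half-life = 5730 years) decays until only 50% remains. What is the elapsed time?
t = t½ × log₂(N₀/N) = 5730 years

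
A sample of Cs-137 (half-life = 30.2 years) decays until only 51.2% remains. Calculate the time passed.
t = t½ × log₂(N₀/N) = 29.17 years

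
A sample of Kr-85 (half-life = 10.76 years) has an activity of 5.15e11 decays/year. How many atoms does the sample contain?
N = A/λ = 7.995e12 atoms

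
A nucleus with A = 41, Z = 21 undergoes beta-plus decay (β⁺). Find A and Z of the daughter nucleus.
Daughter: A = 41, Z = 20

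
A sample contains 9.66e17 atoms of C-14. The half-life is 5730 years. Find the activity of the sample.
A = λN = 1.169e14 decays/year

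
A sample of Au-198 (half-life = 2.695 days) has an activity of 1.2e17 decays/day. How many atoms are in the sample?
N = A/λ = 4.666e17 atoms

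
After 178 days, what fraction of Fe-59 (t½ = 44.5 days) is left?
N/N₀ = (1/2)^(t/t½) = 0.0625 = 6.25%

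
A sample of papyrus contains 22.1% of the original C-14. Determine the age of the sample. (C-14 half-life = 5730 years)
Age = t½ × log₂(1/ratio) = 12480 years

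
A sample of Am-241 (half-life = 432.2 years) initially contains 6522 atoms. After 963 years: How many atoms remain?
N = N₀(1/2)^(t/t½) = 1392 atoms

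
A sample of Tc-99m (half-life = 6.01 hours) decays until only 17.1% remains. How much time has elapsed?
t = t½ × log₂(N₀/N) = 15.31 hours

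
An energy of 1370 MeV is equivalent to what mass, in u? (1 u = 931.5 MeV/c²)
m = E/c² = 1.471 u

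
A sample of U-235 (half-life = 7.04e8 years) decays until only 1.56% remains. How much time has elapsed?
t = t½ × log₂(N₀/N) = 4.226e9 years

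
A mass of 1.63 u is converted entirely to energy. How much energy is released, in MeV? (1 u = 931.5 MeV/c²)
E = mc² = 1518 MeV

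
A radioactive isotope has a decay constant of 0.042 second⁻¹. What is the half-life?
t½ = ln(2)/λ = 16.5 seconds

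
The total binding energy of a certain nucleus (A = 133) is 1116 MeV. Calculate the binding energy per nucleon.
B.E./A = 1116/133 = 8.391 MeV/nucleon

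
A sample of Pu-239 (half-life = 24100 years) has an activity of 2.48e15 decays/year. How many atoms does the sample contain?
N = A/λ = 8.623e19 atoms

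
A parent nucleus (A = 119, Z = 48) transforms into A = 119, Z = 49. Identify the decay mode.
ΔA = 0, ΔZ = +1 ⇒ beta-minus decay (β⁻)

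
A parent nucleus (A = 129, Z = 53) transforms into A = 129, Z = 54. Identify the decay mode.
ΔA = 0, ΔZ = +1 ⇒ beta-minus decay (β⁻)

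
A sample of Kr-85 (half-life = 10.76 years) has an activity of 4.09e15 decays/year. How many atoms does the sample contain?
N = A/λ = 6.349e16 atoms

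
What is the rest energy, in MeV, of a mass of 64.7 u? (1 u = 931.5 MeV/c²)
E = mc² = 60270 MeV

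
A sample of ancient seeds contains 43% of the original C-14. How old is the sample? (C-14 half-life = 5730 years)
Age = t½ × log₂(1/ratio) = 6977 years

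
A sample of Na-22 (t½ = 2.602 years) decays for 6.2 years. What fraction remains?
N/N₀ = (1/2)^(t/t½) = 0.1917 = 19.2%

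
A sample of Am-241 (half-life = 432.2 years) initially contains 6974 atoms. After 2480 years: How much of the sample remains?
N = N₀(1/2)^(t/t½) = 130.7 atoms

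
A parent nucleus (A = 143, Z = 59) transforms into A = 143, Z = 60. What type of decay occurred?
ΔA = 0, ΔZ = +1 ⇒ beta-minus decay (β⁻)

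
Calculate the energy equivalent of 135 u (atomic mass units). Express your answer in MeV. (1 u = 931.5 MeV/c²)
E = mc² = 1.258e5 MeV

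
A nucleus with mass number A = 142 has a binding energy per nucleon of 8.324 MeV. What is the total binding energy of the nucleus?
B.E. = 8.324 × 142 = 1182 MeV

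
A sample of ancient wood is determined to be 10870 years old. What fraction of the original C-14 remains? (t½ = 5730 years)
N/N₀ = (1/2)^(t/t½) = 0.2685 = 26.8%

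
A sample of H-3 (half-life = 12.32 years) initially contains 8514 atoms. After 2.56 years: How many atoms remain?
N = N₀(1/2)^(t/t½) = 7372 atoms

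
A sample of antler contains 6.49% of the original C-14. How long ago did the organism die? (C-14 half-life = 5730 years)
Age = t½ × log₂(1/ratio) = 22610 years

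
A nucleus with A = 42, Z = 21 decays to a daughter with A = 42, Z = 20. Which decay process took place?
ΔA = 0, ΔZ = -1 ⇒ beta-plus decay (β⁺) or electron capture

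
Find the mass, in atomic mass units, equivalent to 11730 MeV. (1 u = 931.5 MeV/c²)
m = E/c² = 12.59 u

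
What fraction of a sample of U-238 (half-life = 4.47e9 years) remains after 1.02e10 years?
N/N₀ = (1/2)^(t/t½) = 0.2056 = 20.6%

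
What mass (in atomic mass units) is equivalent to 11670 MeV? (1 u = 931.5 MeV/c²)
m = E/c² = 12.53 u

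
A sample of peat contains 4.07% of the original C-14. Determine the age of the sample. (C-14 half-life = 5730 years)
Age = t½ × log₂(1/ratio) = 26470 years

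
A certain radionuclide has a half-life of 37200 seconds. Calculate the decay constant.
λ = ln(2)/t½ = 1.863e-5 second⁻¹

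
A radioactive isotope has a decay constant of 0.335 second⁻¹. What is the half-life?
t½ = ln(2)/λ = 2.069 seconds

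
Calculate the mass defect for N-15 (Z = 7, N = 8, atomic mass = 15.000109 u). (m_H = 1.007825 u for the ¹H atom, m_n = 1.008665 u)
Δm = Z·m_H + N·m_n − M = 0.124 u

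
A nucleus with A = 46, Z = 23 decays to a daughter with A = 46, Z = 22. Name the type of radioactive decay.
ΔA = 0, ΔZ = -1 ⇒ beta-plus decay (β⁺) or electron capture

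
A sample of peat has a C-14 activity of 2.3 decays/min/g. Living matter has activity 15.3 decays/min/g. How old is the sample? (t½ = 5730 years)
Age = t½ × log₂(A₀/A) = 15660 years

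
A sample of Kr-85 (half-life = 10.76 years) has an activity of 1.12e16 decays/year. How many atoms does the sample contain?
N = A/λ = 1.739e17 atoms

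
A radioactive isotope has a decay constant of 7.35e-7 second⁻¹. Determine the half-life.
t½ = ln(2)/λ = 9.431e5 seconds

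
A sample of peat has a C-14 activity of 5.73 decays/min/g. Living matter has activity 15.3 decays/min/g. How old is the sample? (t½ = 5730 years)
Age = t½ × log₂(A₀/A) = 8119 years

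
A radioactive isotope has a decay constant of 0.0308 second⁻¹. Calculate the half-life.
t½ = ln(2)/λ = 22.5 seconds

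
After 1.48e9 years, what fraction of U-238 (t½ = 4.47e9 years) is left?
N/N₀ = (1/2)^(t/t½) = 0.7949 = 79.5%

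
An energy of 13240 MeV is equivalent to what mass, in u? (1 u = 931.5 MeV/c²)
m = E/c² = 14.21 u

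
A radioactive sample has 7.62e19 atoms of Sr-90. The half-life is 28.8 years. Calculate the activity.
A = λN = 1.834e18 decays/year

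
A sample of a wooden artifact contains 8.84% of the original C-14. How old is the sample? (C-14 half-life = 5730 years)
Age = t½ × log₂(1/ratio) = 20050 years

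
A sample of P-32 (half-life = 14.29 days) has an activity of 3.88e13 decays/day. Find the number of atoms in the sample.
N = A/λ = 7.999e14 atoms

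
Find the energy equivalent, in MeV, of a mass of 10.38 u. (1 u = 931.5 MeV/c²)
E = mc² = 9669 MeV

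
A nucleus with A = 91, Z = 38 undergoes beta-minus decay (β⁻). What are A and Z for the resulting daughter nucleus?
Daughter: A = 91, Z = 39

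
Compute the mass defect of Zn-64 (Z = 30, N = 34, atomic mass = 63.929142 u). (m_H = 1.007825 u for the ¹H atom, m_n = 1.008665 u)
Δm = Z·m_H + N·m_n − M = 0.6002 u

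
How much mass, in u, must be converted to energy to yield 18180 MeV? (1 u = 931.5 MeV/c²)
m = E/c² = 19.52 u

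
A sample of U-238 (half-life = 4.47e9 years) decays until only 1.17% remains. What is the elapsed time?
t = t½ × log₂(N₀/N) = 2.869e10 years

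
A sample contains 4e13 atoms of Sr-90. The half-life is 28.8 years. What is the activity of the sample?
A = λN = 9.627e11 decays/year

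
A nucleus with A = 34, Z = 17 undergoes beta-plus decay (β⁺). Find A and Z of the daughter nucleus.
Daughter: A = 34, Z = 16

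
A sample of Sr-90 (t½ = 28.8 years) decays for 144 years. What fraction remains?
N/N₀ = (1/2)^(t/t½) = 0.03125 = 3.12%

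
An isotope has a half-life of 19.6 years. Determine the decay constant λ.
λ = ln(2)/t½ = 0.03536 year⁻¹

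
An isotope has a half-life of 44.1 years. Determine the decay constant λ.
λ = ln(2)/t½ = 0.01572 year⁻¹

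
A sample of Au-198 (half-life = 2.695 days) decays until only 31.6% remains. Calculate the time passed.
t = t½ × log₂(N₀/N) = 4.479 days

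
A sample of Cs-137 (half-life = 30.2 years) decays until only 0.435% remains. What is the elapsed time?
t = t½ × log₂(N₀/N) = 236.9 years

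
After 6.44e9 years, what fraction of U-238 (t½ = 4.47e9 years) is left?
N/N₀ = (1/2)^(t/t½) = 0.3684 = 36.8%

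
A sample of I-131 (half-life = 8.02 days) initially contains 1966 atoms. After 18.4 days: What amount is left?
N = N₀(1/2)^(t/t½) = 400.8 atoms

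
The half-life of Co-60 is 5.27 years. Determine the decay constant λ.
λ = ln(2)/t½ = 0.1315 year⁻¹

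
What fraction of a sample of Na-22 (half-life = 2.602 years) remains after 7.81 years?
N/N₀ = (1/2)^(t/t½) = 0.1249 = 12.5%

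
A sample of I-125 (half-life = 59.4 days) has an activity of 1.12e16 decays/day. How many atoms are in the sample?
N = A/λ = 9.598e17 atoms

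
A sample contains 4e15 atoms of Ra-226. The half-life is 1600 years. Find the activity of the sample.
A = λN = 1.733e12 decays/year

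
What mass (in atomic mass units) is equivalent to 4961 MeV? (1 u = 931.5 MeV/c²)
m = E/c² = 5.326 u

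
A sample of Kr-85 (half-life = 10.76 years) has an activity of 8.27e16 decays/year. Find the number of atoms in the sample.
N = A/λ = 1.284e18 atoms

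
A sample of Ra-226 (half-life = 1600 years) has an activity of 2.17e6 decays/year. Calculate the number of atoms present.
N = A/λ = 5.009e9 atoms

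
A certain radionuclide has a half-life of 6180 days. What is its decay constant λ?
λ = ln(2)/t½ = 1.122e-4 day⁻¹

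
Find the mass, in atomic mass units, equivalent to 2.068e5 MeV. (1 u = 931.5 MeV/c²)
m = E/c² = 222 u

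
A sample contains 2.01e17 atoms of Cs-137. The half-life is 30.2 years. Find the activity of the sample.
A = λN = 4.613e15 decays/year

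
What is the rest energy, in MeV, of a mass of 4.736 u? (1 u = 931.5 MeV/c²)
E = mc² = 4412 MeV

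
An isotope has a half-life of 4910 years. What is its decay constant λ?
λ = ln(2)/t½ = 1.412e-4 year⁻¹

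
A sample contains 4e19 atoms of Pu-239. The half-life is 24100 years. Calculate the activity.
A = λN = 1.15e15 decays/year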